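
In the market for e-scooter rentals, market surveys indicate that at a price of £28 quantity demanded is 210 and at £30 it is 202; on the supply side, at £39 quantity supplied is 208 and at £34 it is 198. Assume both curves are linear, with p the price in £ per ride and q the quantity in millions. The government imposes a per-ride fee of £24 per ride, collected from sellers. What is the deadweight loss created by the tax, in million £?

Demand slope: (202 − 210)/(30 − 28) = -4, so qd = 322 − 4p.
Supply slope: (198 − 208)/(34 − 39) = 2, so qs = 2p + 130.
Without the tax, 322 − 4p = 2p + 130 gives 6p = 192, so p* = £32 and q* = 194.
With the tax collected from sellers, supply shifts: qs = 2(p − 24) + 130.
Solving gives q = 162 with buyers paying £40 and sellers receiving £16 (the £24 wedge).
Quantity falls by |ΔQ| = |194 − 162| = 32.
DWL = ½ · t · |ΔQ| = ½ · 24 · 32 = £384.

Deadweight loss = £384 million.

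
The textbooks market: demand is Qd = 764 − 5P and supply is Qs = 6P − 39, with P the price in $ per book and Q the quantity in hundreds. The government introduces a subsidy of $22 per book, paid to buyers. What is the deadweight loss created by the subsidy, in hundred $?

Deadweight loss = $660 hundred.

Without the subsidy, 764 − 5P = 6P − 39 gives 11P = 803, so P* = $73 and Q* = 399.
With a per-unit subsidy paid to buyers, each effectively pays P − 22, so demand becomes Qd = 764 − 5(P − 22).
Solving gives Q = 459 with buyers paying $61 and producers receiving $83 (the $22 wedge).
Quantity rises by |ΔQ| = |399 − 459| = 60.
DWL = ½ · t · |ΔQ| = ½ · 22 · 60 = $660.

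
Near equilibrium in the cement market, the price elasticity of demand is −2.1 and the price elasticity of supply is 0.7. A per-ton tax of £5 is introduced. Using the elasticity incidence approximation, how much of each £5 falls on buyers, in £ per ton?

Buyers bear ≈ £1.25 per ton.

Incidence ratio: buyers' share ≈ εs / (εs + |εd|) = 0.7 / (0.7 + 2.1) = 0.25.
So buyers bear ≈ 0.25 × £5 = £1.25; sellers bear £3.75.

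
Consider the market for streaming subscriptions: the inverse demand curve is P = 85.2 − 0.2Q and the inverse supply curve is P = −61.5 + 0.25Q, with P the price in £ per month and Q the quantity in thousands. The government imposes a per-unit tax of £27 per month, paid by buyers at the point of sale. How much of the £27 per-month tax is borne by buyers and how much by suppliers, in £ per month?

Rewrite in direct form: Qd = 426 − 5P and Qs = 4P + 246.
Without the tax, 426 − 5P = 4P + 246 gives 9P = 180, so P* = £20 and Q* = 326.
With the tax collected from buyers, demand (in seller-price terms) shifts: Qd = 426 − 5(P + 27).
New equilibrium: buyers pay £32, suppliers receive £5, Q = 266. (Wedge: Pb − Ps = 27.)
Burden on buyers: £12; on suppliers: £15. (They sum to £27.)
The less price-elastic side of the market bears the larger share of a per-unit tax.

Buyers bear £12 per month; suppliers bear £15 per month.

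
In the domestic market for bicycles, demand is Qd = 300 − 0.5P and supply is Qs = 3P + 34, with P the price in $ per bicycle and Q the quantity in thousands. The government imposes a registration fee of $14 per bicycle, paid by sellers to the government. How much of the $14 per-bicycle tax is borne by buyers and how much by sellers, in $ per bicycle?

Buyers bear $12 per bicycle; sellers bear $2 per bicycle.

Without the tax, 300 − 0.5P = 3P + 34 gives 3.5P = 266, so P* = $76 and Q* = 262.
With the tax collected from sellers, supply shifts: Qs = 3(P − 14) + 34.
New equilibrium: buyers pay $88, sellers receive $74, Q = 256. (Wedge: Pb − Ps = 14.)
Burden on buyers: $12; on sellers: $2. (They sum to $14.)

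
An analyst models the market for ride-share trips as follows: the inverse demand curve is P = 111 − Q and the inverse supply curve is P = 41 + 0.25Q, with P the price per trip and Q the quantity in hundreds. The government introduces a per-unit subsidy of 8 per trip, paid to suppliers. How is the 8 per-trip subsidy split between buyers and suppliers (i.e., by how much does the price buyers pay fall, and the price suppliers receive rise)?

Inverting to Q(P) form: Qd = 111 − P; Qs = 4P − 164.
Before the subsidy: set 111 − P = 4P − 164 → P* = 55, Q* = 56.
With a per-unit subsidy paid to suppliers, each receives P + 8 per unit sold, so supply becomes Qs = 4(P + 8) − 164.
Solving gives Q = 62.4 with buyers paying 48.6 and suppliers receiving 56.6 (the 8 wedge).
Gain to buyers: 6.4; to suppliers: 1.6. (They sum to 8.)

Buyers gain 6.4 per trip; suppliers gain 1.6 per trip.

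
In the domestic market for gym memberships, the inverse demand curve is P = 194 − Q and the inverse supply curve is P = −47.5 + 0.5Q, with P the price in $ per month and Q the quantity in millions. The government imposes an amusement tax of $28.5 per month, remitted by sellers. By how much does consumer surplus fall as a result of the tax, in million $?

Inverting to Q(P) form: Qd = 194 − P; Qs = 2P + 95.
Before the tax: set 194 − P = 2P + 95 → P* = $33, Q* = 161.
With the tax collected from sellers, supply shifts: Qs = 2(P − 28.5) + 95.
Solving gives Q = 142 with consumers paying $52 and sellers receiving $23.5 (the $28.5 wedge).
ΔCS is the trapezoid between Q = 142 and Q = 161 of height $19: ½ · (161 + 142) · 19 = $2878.5.

Consumer surplus falls by $2878.5 million.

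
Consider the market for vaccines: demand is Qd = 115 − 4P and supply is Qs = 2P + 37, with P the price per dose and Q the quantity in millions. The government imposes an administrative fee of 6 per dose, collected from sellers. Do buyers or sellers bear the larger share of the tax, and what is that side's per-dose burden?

Before the tax: set 115 − 4P = 2P + 37 → P* = 13, Q* = 63.
With the tax collected from sellers, supply shifts: Qs = 2(P − 6) + 37.
New equilibrium: buyers pay 15, sellers receive 9, Q = 55. (Wedge: Pb − Ps = 6.)
Per-dose burden: buyers 2, sellers 4.
Sellers take the larger share because supply is less price-elastic here (demand slope 4 vs supply slope 2).
The less price-elastic side of the market bears the larger share of a per-unit tax.

Sellers bear the larger share: 4 per dose.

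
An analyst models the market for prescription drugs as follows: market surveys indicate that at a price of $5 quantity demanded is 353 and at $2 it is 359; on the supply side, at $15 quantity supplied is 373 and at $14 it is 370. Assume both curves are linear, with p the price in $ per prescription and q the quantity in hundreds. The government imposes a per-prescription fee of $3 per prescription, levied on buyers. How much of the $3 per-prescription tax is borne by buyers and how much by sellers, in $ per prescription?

Buyers bear $1.8 per prescription; sellers bear $1.2 per prescription.

Demand slope: (359 − 353)/(2 − 5) = -2, so qd = 363 − 2p.
Supply slope: (370 − 373)/(14 − 15) = 3, so qs = 3p + 328.
Without the tax, 363 − 2p = 3p + 328 gives 5p = 35, so p* = $7 and q* = 349.
With the tax collected from buyers, demand (in seller-price terms) shifts: qd = 363 − 2(p + 3).
Solving gives q = 345.4 with buyers paying $8.8 and sellers receiving $5.8 (the $3 wedge).
Burden on buyers: $1.8; on sellers: $1.2. (They sum to $3.)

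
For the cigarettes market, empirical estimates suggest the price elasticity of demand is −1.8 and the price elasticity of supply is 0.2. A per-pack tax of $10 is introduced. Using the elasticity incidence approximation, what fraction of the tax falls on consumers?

Consumers' share ≈ 0.1.

Incidence ratio: consumers' share ≈ εs / (εs + |εd|) = 0.2 / (0.2 + 1.8) = 0.1.
Supply is the less elastic side, so consumers bear the smaller share.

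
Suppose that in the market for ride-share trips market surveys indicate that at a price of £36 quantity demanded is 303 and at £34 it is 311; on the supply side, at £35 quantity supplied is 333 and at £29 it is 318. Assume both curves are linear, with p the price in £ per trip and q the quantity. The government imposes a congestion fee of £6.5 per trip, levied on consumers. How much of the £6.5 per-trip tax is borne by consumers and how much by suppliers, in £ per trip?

Demand slope: (311 − 303)/(34 − 36) = -4, so qd = 447 − 4p.
Supply slope: (318 − 333)/(29 − 35) = 2.5, so qs = 2.5p + 245.5.
Before the tax: set 447 − 4p = 2.5p + 245.5 → p* = £31, q* = 323.
With the tax collected from consumers, demand (in seller-price terms) shifts: qd = 447 − 4(p + 6.5).
Solving gives q = 313 with consumers paying £33.5 and suppliers receiving £27 (the £6.5 wedge).
Burden on consumers: £2.5; on suppliers: £4. (They sum to £6.5.)
The less price-elastic side of the market bears the larger share of a per-unit tax.

Consumers bear £2.5 per trip; suppliers bear £4 per trip.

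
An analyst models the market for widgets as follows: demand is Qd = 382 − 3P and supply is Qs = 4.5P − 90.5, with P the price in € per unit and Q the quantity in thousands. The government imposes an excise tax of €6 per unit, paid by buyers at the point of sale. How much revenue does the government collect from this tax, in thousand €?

Before the tax: set 382 − 3P = 4.5P − 90.5 → P* = €63, Q* = 193.
With the tax collected from buyers, demand (in seller-price terms) shifts: Qd = 382 − 3(P + 6).
Solving gives Q = 182.2 with buyers paying €66.6 and sellers receiving €60.6 (the €6 wedge).
Revenue = t · Q = 6 · 182.2 = €1093.2.

Tax revenue = €1093.2 thousand.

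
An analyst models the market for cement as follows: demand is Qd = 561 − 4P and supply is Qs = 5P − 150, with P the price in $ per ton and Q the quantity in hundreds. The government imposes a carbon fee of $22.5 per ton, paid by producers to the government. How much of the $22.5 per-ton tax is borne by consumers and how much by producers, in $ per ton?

Consumers bear $12.5 per ton; producers bear $10 per ton.

Without the tax, 561 − 4P = 5P − 150 gives 9P = 711, so P* = $79 and Q* = 245.
With the tax collected from producers, supply shifts: Qs = 5(P − 22.5) − 150.
Solving gives Q = 195 with consumers paying $91.5 and producers receiving $69 (the $22.5 wedge).
Burden on consumers: $12.5; on producers: $10. (They sum to $22.5.)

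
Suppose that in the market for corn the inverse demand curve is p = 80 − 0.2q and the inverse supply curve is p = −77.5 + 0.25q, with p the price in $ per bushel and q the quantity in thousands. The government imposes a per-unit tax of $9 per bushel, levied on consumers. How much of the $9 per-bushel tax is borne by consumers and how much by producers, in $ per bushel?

Inverting to q(p) form: qd = 400 − 5p; qs = 4p + 310.
Before the tax: set 400 − 5p = 4p + 310 → p* = $10, q* = 350.
With the tax collected from consumers, demand (in seller-price terms) shifts: qd = 400 − 5(p + 9).
Solving gives q = 330 with consumers paying $14 and producers receiving $5 (the $9 wedge).
Burden on consumers: $4; on producers: $5. (They sum to $9.)
The less price-elastic side of the market bears the larger share of a per-unit tax.

Consumers bear $4 per bushel; producers bear $5 per bushel.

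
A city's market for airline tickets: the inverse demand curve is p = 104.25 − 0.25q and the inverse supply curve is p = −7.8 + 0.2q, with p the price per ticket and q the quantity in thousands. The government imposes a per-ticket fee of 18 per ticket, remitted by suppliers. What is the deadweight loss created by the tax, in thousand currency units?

Deadweight loss = 360 thousand.

Inverting to q(p) form: qd = 417 − 4p; qs = 5p + 39.
Before the tax: set 417 − 4p = 5p + 39 → p* = 42, q* = 249.
With the tax collected from suppliers, supply shifts: qs = 5(p − 18) + 39.
New equilibrium: buyers pay 52, suppliers receive 34, q = 209. (Wedge: pb − ps = 18.)
Quantity falls by |ΔQ| = |249 − 209| = 40.
DWL = ½ · t · |ΔQ| = ½ · 18 · 40 = 360.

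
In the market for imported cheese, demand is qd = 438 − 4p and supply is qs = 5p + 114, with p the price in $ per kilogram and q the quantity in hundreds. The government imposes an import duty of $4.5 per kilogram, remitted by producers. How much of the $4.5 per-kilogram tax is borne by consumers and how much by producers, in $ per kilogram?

Consumers bear $2.5 per kilogram; producers bear $2 per kilogram.

Before the tax: set 438 − 4p = 5p + 114 → p* = $36, q* = 294.
With the tax collected from producers, supply shifts: qs = 5(p − 4.5) + 114.
Solving gives q = 284 with consumers paying $38.5 and producers receiving $34 (the $4.5 wedge).
Burden on consumers: $2.5; on producers: $2. (They sum to $4.5.)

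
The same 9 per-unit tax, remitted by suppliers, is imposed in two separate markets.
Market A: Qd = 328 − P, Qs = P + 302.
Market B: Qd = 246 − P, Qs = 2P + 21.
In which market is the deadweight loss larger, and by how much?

Market A: pre-tax P* = 13, Q* = 315; post-tax Q = 310.5; deadweight loss = 20.25.
Market B: pre-tax P* = 75, Q* = 171; post-tax Q = 165; deadweight loss = 27.
Difference: 20.25 vs 27 → market B is larger by 6.75.

Market B, by 6.75.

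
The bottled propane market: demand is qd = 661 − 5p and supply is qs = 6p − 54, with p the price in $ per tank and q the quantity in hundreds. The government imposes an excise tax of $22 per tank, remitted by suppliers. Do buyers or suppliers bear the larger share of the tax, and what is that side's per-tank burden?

Before the tax: set 661 − 5p = 6p − 54 → p* = $65, q* = 336.
With the tax collected from suppliers, supply shifts: qs = 6(p − 22) − 54.
New equilibrium: buyers pay $77, suppliers receive $55, q = 276. (Wedge: pb − ps = 22.)
Per-tank burden: buyers $12, suppliers $10.
Buyers take the larger share because demand is less price-elastic here (demand slope 5 vs supply slope 6).
The less price-elastic side of the market bears the larger share of a per-unit tax.

Buyers bear the larger share: $12 per tank.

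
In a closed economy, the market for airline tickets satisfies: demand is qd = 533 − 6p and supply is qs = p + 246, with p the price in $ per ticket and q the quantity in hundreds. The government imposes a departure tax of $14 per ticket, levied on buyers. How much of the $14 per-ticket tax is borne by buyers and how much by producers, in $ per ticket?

Buyers bear $2 per ticket; producers bear $12 per ticket.

Without the tax, 533 − 6p = p + 246 gives 7p = 287, so p* = $41 and q* = 287.
With the tax collected from buyers, demand (in seller-price terms) shifts: qd = 533 − 6(p + 14).
New equilibrium: buyers pay $43, producers receive $29, q = 275. (Wedge: pb − ps = 14.)
Burden on buyers: $2; on producers: $12. (They sum to $14.)
The less price-elastic side of the market bears the larger share of a per-unit tax.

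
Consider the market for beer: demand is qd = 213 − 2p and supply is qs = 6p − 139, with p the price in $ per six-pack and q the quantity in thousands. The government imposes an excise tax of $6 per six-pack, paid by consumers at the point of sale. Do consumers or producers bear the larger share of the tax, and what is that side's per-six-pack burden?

Without the tax, 213 − 2p = 6p − 139 gives 8p = 352, so p* = $44 and q* = 125.
With the tax collected from consumers, demand (in seller-price terms) shifts: qd = 213 − 2(p + 6).
Solving gives q = 116 with consumers paying $48.5 and producers receiving $42.5 (the $6 wedge).
Per-six-pack burden: consumers $4.5, producers $1.5.
Consumers take the larger share because demand is less price-elastic here (demand slope 2 vs supply slope 6).

Consumers bear the larger share: $4.5 per six-pack.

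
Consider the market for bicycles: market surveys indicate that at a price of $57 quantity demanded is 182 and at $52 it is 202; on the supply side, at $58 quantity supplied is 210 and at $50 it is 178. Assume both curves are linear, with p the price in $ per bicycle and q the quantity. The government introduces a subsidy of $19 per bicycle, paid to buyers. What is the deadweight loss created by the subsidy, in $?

Demand slope: (202 − 182)/(52 − 57) = -4, so qd = 410 − 4p.
Supply slope: (178 − 210)/(50 − 58) = 4, so qs = 4p − 22.
Without the subsidy, 410 − 4p = 4p − 22 gives 8p = 432, so p* = $54 and q* = 194.
With a per-unit subsidy paid to buyers, each effectively pays p − 19, so demand becomes qd = 410 − 4(p − 19).
New equilibrium: buyers pay $44.5, producers receive $63.5, q = 232. (Wedge: pb − ps = −19.)
Quantity rises by |ΔQ| = |194 − 232| = 38.
DWL = ½ · t · |ΔQ| = ½ · 19 · 38 = $361.

Deadweight loss = $361.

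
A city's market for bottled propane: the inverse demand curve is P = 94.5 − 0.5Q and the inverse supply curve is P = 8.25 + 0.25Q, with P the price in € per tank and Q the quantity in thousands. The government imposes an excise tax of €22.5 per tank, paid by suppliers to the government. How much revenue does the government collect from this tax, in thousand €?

Rewrite in direct form: Qd = 189 − 2P and Qs = 4P − 33.
Without the tax, 189 − 2P = 4P − 33 gives 6P = 222, so P* = €37 and Q* = 115.
With the tax collected from suppliers, supply shifts: Qs = 4(P − 22.5) − 33.
Solving gives Q = 85 with buyers paying €52 and suppliers receiving €29.5 (the €22.5 wedge).
Revenue = t · Q = 22.5 · 85 = €1912.5.

Tax revenue = €1912.5 thousand.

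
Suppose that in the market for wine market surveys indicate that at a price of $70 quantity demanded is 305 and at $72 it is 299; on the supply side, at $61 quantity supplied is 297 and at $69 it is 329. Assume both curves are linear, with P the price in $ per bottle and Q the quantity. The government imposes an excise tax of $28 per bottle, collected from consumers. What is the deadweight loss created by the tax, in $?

Deadweight loss = $672.

Demand slope: (299 − 305)/(72 − 70) = -3, so Qd = 515 − 3P.
Supply slope: (329 − 297)/(69 − 61) = 4, so Qs = 4P + 53.
Without the tax, 515 − 3P = 4P + 53 gives 7P = 462, so P* = $66 and Q* = 317.
With the tax collected from consumers, demand (in seller-price terms) shifts: Qd = 515 − 3(P + 28).
Solving gives Q = 269 with consumers paying $82 and producers receiving $54 (the $28 wedge).
Quantity falls by |ΔQ| = |317 − 269| = 48.
DWL = ½ · t · |ΔQ| = ½ · 28 · 48 = $672.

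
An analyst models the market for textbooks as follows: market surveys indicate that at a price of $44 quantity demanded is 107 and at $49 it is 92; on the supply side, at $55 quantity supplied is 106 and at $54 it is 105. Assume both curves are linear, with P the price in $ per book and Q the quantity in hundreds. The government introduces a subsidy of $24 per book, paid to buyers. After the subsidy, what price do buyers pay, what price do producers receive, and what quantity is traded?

Demand slope: (92 − 107)/(49 − 44) = -3, so Qd = 239 − 3P.
Supply slope: (105 − 106)/(54 − 55) = 1, so Qs = P + 51.
Before the subsidy: set 239 − 3P = P + 51 → P* = $47, Q* = 98.
With a per-unit subsidy paid to buyers, each effectively pays P − 24, so demand becomes Qd = 239 − 3(P − 24).
Solving gives Q = 116 with buyers paying $41 and producers receiving $65 (the $24 wedge).

Buyers pay $41; producers receive $65; quantity = 116.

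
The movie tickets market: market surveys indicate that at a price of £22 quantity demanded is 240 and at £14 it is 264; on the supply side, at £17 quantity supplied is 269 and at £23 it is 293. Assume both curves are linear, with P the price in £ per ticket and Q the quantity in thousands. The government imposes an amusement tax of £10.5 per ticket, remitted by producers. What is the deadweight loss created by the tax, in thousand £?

Deadweight loss = £94.5 thousand.

Demand slope: (264 − 240)/(14 − 22) = -3, so Qd = 306 − 3P.
Supply slope: (293 − 269)/(23 − 17) = 4, so Qs = 4P + 201.
Without the tax, 306 − 3P = 4P + 201 gives 7P = 105, so P* = £15 and Q* = 261.
With the tax collected from producers, supply shifts: Qs = 4(P − 10.5) + 201.
New equilibrium: buyers pay £21, producers receive £10.5, Q = 243. (Wedge: Pb − Ps = 10.5.)
Quantity falls by |ΔQ| = |261 − 243| = 18.
DWL = ½ · t · |ΔQ| = ½ · 10.5 · 18 = £94.5.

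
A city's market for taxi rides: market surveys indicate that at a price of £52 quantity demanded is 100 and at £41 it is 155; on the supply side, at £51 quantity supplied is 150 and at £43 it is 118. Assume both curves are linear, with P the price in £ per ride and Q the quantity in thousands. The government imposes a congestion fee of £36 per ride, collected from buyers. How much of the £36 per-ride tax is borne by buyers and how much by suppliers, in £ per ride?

Demand slope: (155 − 100)/(41 − 52) = -5, so Qd = 360 − 5P.
Supply slope: (118 − 150)/(43 − 51) = 4, so Qs = 4P − 54.
Before the tax: set 360 − 5P = 4P − 54 → P* = £46, Q* = 130.
With the tax collected from buyers, demand (in seller-price terms) shifts: Qd = 360 − 5(P + 36).
Solving gives Q = 50 with buyers paying £62 and suppliers receiving £26 (the £36 wedge).
Burden on buyers: £16; on suppliers: £20. (They sum to £36.)

Buyers bear £16 per ride; suppliers bear £20 per ride.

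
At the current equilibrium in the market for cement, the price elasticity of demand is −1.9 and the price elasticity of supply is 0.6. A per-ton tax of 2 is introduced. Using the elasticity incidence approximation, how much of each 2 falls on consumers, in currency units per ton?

Consumers bear ≈ 0.48 per ton.

Incidence ratio: consumers' share ≈ εs / (εs + |εd|) = 0.6 / (0.6 + 1.9) = 0.24.
So consumers bear ≈ 0.24 × 2 = 0.48; suppliers bear 1.52.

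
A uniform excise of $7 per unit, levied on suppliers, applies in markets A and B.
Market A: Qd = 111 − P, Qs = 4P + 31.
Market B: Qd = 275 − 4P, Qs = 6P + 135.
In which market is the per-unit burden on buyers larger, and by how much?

Market A: pre-tax P* = $16, Q* = 95; post-tax Q = 89.4; per-unit burden on buyers = $5.6.
Market B: pre-tax P* = $14, Q* = 219; post-tax Q = 202.2; per-unit burden on buyers = $4.2.
Difference: $5.6 vs $4.2 → market A is larger by $1.4.

Market A, by $1.4.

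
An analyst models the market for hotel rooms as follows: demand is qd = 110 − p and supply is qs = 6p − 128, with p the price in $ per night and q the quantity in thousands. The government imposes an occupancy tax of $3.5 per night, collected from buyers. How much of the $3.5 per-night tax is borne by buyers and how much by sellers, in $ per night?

Buyers bear $3 per night; sellers bear $0.5 per night.

Without the tax, 110 − p = 6p − 128 gives 7p = 238, so p* = $34 and q* = 76.
With the tax collected from buyers, demand (in seller-price terms) shifts: qd = 110 − (p + 3.5).
Solving gives q = 73 with buyers paying $37 and sellers receiving $33.5 (the $3.5 wedge).
Burden on buyers: $3; on sellers: $0.5. (They sum to $3.5.)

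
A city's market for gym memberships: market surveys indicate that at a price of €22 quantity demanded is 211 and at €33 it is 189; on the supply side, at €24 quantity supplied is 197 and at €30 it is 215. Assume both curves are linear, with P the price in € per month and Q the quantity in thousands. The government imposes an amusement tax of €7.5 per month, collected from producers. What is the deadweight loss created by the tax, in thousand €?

Demand slope: (189 − 211)/(33 − 22) = -2, so Qd = 255 − 2P.
Supply slope: (215 − 197)/(30 − 24) = 3, so Qs = 3P + 125.
Without the tax, 255 − 2P = 3P + 125 gives 5P = 130, so P* = €26 and Q* = 203.
With the tax collected from producers, supply shifts: Qs = 3(P − 7.5) + 125.
New equilibrium: buyers pay €30.5, producers receive €23, Q = 194. (Wedge: Pb − Ps = 7.5.)
Quantity falls by |ΔQ| = |203 − 194| = 9.
DWL = ½ · t · |ΔQ| = ½ · 7.5 · 9 = €33.75.

Deadweight loss = €33.75 thousand.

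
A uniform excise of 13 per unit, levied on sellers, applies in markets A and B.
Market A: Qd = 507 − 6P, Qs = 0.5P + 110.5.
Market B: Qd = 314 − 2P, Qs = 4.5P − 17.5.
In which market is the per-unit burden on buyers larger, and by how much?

Market B, by 8.

Market A: pre-tax P* = 61, Q* = 141; post-tax Q = 135; per-unit burden on buyers = 1.
Market B: pre-tax P* = 51, Q* = 212; post-tax Q = 194; per-unit burden on buyers = 9.
Difference: 1 vs 9 → market B is larger by 8.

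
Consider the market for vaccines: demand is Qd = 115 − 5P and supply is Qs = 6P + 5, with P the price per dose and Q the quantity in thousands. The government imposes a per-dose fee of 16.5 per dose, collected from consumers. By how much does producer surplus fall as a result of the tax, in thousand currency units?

Producer surplus falls by 318.75 thousand.

Without the tax, 115 − 5P = 6P + 5 gives 11P = 110, so P* = 10 and Q* = 65.
With the tax collected from consumers, demand (in seller-price terms) shifts: Qd = 115 − 5(P + 16.5).
Solving gives Q = 20 with consumers paying 19 and producers receiving 2.5 (the 16.5 wedge).
ΔPS is the trapezoid between Q = 20 and Q = 65 of height 7.5: ½ · (65 + 20) · 7.5 = 318.75.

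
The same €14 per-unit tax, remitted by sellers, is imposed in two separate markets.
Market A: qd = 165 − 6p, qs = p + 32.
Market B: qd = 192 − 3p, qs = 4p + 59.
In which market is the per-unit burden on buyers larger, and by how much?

Market A: pre-tax p* = €19, q* = 51; post-tax q = 39; per-unit burden on buyers = €2.
Market B: pre-tax p* = €19, q* = 135; post-tax q = 111; per-unit burden on buyers = €8.
Difference: €2 vs €8 → market B is larger by €6.

Market B, by €6.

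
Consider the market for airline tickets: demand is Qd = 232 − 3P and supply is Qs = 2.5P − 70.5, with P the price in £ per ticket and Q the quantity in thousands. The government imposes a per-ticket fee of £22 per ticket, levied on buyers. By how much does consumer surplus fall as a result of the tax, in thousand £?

Consumer surplus falls by £520 thousand.

Before the tax: set 232 − 3P = 2.5P − 70.5 → P* = £55, Q* = 67.
With the tax collected from buyers, demand (in seller-price terms) shifts: Qd = 232 − 3(P + 22).
New equilibrium: buyers pay £65, producers receive £43, Q = 37. (Wedge: Pb − Ps = 22.)
ΔCS is the trapezoid between Q = 37 and Q = 67 of height £10: ½ · (67 + 37) · 10 = £520.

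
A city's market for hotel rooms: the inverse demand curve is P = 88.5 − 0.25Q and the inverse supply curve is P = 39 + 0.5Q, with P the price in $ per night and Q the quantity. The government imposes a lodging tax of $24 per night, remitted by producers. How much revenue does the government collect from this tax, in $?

Tax revenue = $816.

Rewrite in direct form: Qd = 354 − 4P and Qs = 2P − 78.
Before the tax: set 354 − 4P = 2P − 78 → P* = $72, Q* = 66.
With the tax collected from producers, supply shifts: Qs = 2(P − 24) − 78.
New equilibrium: consumers pay $80, producers receive $56, Q = 34. (Wedge: Pb − Ps = 24.)
Revenue = t · Q = 24 · 34 = $816.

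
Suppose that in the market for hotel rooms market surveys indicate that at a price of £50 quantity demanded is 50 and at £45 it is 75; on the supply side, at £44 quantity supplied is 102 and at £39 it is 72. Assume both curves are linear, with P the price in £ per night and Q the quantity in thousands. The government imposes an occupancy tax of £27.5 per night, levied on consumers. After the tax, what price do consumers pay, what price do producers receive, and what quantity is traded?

Consumers pay £57; producers receive £29.5; quantity = 15.

Demand slope: (75 − 50)/(45 − 50) = -5, so Qd = 300 − 5P.
Supply slope: (72 − 102)/(39 − 44) = 6, so Qs = 6P − 162.
Without the tax, 300 − 5P = 6P − 162 gives 11P = 462, so P* = £42 and Q* = 90.
With the tax collected from consumers, demand (in seller-price terms) shifts: Qd = 300 − 5(P + 27.5).
New equilibrium: consumers pay £57, producers receive £29.5, Q = 15. (Wedge: Pb − Ps = 27.5.)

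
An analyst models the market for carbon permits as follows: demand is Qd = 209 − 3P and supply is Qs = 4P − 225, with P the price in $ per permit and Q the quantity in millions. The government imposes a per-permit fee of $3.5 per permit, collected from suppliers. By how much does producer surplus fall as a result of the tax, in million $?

Before the tax: set 209 − 3P = 4P − 225 → P* = $62, Q* = 23.
With the tax collected from suppliers, supply shifts: Qs = 4(P − 3.5) − 225.
Solving gives Q = 17 with consumers paying $64 and suppliers receiving $60.5 (the $3.5 wedge).
ΔPS is the trapezoid between Q = 17 and Q = 23 of height $1.5: ½ · (23 + 17) · 1.5 = $30.

Producer surplus falls by $30 million.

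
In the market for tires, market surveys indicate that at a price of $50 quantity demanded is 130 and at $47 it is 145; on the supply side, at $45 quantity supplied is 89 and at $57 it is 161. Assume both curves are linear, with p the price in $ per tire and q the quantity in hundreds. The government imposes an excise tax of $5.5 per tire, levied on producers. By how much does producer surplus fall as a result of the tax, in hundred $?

Demand slope: (145 − 130)/(47 − 50) = -5, so qd = 380 − 5p.
Supply slope: (161 − 89)/(57 − 45) = 6, so qs = 6p − 181.
Before the tax: set 380 − 5p = 6p − 181 → p* = $51, q* = 125.
With the tax collected from producers, supply shifts: qs = 6(p − 5.5) − 181.
Solving gives q = 110 with buyers paying $54 and producers receiving $48.5 (the $5.5 wedge).
ΔPS is the trapezoid between Q = 110 and Q = 125 of height $2.5: ½ · (125 + 110) · 2.5 = $293.75.

Producer surplus falls by $293.75 hundred.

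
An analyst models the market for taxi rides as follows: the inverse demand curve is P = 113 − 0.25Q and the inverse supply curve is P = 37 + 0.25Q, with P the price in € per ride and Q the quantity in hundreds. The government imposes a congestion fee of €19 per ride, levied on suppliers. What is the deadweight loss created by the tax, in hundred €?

Inverting to Q(P) form: Qd = 452 − 4P; Qs = 4P − 148.
Before the tax: set 452 − 4P = 4P − 148 → P* = €75, Q* = 152.
With the tax collected from suppliers, supply shifts: Qs = 4(P − 19) − 148.
Solving gives Q = 114 with buyers paying €84.5 and suppliers receiving €65.5 (the €19 wedge).
Quantity falls by |ΔQ| = |152 − 114| = 38.
DWL = ½ · t · |ΔQ| = ½ · 19 · 38 = €361.

Deadweight loss = €361 hundred.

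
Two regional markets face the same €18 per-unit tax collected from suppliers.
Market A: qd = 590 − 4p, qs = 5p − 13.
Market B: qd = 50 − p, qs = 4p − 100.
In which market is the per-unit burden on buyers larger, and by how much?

Market B, by €4.4.

Market A: pre-tax p* = €67, q* = 322; post-tax q = 282; per-unit burden on buyers = €10.
Market B: pre-tax p* = €30, q* = 20; post-tax q = 5.6; per-unit burden on buyers = €14.4.
Difference: €10 vs €14.4 → market B is larger by €4.4.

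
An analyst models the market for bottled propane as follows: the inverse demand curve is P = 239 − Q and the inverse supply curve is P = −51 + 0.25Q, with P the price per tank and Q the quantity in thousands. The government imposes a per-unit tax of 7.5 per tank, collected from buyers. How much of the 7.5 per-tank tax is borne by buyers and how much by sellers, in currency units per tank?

Buyers bear 6 per tank; sellers bear 1.5 per tank.

Inverting to Q(P) form: Qd = 239 − P; Qs = 4P + 204.
Without the tax, 239 − P = 4P + 204 gives 5P = 35, so P* = 7 and Q* = 232.
With the tax collected from buyers, demand (in seller-price terms) shifts: Qd = 239 − (P + 7.5).
New equilibrium: buyers pay 13, sellers receive 5.5, Q = 226. (Wedge: Pb − Ps = 7.5.)
Burden on buyers: 6; on sellers: 1.5. (They sum to 7.5.)
The less price-elastic side of the market bears the larger share of a per-unit tax.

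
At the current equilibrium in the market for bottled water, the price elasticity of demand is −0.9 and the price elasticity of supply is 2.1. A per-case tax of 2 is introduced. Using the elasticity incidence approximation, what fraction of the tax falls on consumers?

Incidence ratio: consumers' share ≈ εs / (εs + |εd|) = 2.1 / (2.1 + 0.9) = 0.7.
Supply is the more elastic side, so consumers bear the larger share.

Consumers' share ≈ 0.7.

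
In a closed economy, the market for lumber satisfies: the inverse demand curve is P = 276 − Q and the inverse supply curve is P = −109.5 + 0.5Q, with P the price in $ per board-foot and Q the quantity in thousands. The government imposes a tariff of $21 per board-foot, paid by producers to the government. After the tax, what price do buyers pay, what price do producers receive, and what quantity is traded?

Buyers pay $33; producers receive $12; quantity = 243.

Inverting to Q(P) form: Qd = 276 − P; Qs = 2P + 219.
Without the tax, 276 − P = 2P + 219 gives 3P = 57, so P* = $19 and Q* = 257.
With the tax collected from producers, supply shifts: Qs = 2(P − 21) + 219.
New equilibrium: buyers pay $33, producers receive $12, Q = 243. (Wedge: Pb − Ps = 21.)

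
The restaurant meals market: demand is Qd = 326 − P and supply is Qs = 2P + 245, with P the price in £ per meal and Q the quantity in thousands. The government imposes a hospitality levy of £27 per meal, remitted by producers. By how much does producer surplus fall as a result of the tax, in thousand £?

Producer surplus falls by £2610 thousand.

Before the tax: set 326 − P = 2P + 245 → P* = £27, Q* = 299.
With the tax collected from producers, supply shifts: Qs = 2(P − 27) + 245.
Solving gives Q = 281 with consumers paying £45 and producers receiving £18 (the £27 wedge).
ΔPS is the trapezoid between Q = 281 and Q = 299 of height £9: ½ · (299 + 281) · 9 = £2610.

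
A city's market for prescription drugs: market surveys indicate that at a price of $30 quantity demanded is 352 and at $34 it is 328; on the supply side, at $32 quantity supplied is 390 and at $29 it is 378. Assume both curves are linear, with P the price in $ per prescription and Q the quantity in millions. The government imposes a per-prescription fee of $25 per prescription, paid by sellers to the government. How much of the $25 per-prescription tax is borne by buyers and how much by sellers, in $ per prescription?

Demand slope: (328 − 352)/(34 − 30) = -6, so Qd = 532 − 6P.
Supply slope: (378 − 390)/(29 − 32) = 4, so Qs = 4P + 262.
Before the tax: set 532 − 6P = 4P + 262 → P* = $27, Q* = 370.
With the tax collected from sellers, supply shifts: Qs = 4(P − 25) + 262.
Solving gives Q = 310 with buyers paying $37 and sellers receiving $12 (the $25 wedge).
Burden on buyers: $10; on sellers: $15. (They sum to $25.)

Buyers bear $10 per prescription; sellers bear $15 per prescription.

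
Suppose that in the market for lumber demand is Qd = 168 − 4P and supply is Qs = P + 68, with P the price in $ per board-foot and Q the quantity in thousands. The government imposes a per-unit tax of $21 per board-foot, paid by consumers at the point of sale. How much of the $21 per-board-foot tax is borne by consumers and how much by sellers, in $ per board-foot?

Consumers bear $4.2 per board-foot; sellers bear $16.8 per board-foot.

Without the tax, 168 − 4P = P + 68 gives 5P = 100, so P* = $20 and Q* = 88.
With the tax collected from consumers, demand (in seller-price terms) shifts: Qd = 168 − 4(P + 21).
New equilibrium: consumers pay $24.2, sellers receive $3.2, Q = 71.2. (Wedge: Pb − Ps = 21.)
Burden on consumers: $4.2; on sellers: $16.8. (They sum to $21.)
The less price-elastic side of the market bears the larger share of a per-unit tax.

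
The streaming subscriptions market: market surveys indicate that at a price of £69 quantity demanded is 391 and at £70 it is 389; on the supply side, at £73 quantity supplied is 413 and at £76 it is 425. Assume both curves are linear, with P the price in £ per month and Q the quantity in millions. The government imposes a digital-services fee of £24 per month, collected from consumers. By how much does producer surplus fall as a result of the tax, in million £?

Producer surplus falls by £3016 million.

Demand slope: (389 − 391)/(70 − 69) = -2, so Qd = 529 − 2P.
Supply slope: (425 − 413)/(76 − 73) = 4, so Qs = 4P + 121.
Without the tax, 529 − 2P = 4P + 121 gives 6P = 408, so P* = £68 and Q* = 393.
With the tax collected from consumers, demand (in seller-price terms) shifts: Qd = 529 − 2(P + 24).
Solving gives Q = 361 with consumers paying £84 and suppliers receiving £60 (the £24 wedge).
ΔPS is the trapezoid between Q = 361 and Q = 393 of height £8: ½ · (393 + 361) · 8 = £3016.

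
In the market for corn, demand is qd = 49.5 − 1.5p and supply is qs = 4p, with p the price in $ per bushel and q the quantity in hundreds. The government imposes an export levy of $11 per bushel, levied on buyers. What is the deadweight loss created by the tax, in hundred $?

Without the tax, 49.5 − 1.5p = 4p gives 5.5p = 49.5, so p* = $9 and q* = 36.
With the tax collected from buyers, demand (in seller-price terms) shifts: qd = 49.5 − 1.5(p + 11).
New equilibrium: buyers pay $17, sellers receive $6, q = 24. (Wedge: pb − ps = 11.)
Quantity falls by |ΔQ| = |36 − 24| = 12.
DWL = ½ · t · |ΔQ| = ½ · 11 · 12 = $66.

Deadweight loss = $66 hundred.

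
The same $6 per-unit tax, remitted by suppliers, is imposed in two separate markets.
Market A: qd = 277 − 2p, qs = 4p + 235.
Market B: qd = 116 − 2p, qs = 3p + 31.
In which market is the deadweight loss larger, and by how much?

Market A: pre-tax p* = $7, q* = 263; post-tax q = 255; deadweight loss = $24.
Market B: pre-tax p* = $17, q* = 82; post-tax q = 74.8; deadweight loss = $21.6.
Difference: $24 vs $21.6 → market A is larger by $2.4.

Market A, by $2.4.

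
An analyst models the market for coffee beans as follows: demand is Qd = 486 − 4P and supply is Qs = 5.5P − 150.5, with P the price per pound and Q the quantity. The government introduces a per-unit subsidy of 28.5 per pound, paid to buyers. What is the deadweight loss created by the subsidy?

Without the subsidy, 486 − 4P = 5.5P − 150.5 gives 9.5P = 636.5, so P* = 67 and Q* = 218.
With a per-unit subsidy paid to buyers, each effectively pays P − 28.5, so demand becomes Qd = 486 − 4(P − 28.5).
Solving gives Q = 284 with buyers paying 50.5 and suppliers receiving 79 (the 28.5 wedge).
Quantity rises by |ΔQ| = |218 − 284| = 66.
DWL = ½ · t · |ΔQ| = ½ · 28.5 · 66 = 940.5.

Deadweight loss = 940.5.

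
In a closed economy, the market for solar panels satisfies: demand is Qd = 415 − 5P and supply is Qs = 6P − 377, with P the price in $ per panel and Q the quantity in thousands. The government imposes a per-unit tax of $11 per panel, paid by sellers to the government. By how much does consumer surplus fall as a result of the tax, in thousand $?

Consumer surplus falls by $240 thousand.

Without the tax, 415 − 5P = 6P − 377 gives 11P = 792, so P* = $72 and Q* = 55.
With the tax collected from sellers, supply shifts: Qs = 6(P − 11) − 377.
Solving gives Q = 25 with buyers paying $78 and sellers receiving $67 (the $11 wedge).
ΔCS is the trapezoid between Q = 25 and Q = 55 of height $6: ½ · (55 + 25) · 6 = $240.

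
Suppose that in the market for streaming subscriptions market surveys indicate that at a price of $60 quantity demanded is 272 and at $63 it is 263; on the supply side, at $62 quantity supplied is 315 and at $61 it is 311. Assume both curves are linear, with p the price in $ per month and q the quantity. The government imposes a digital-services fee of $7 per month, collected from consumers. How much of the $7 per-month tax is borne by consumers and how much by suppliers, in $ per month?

Consumers bear $4 per month; suppliers bear $3 per month.

Demand slope: (263 − 272)/(63 − 60) = -3, so qd = 452 − 3p.
Supply slope: (311 − 315)/(61 − 62) = 4, so qs = 4p + 67.
Without the tax, 452 − 3p = 4p + 67 gives 7p = 385, so p* = $55 and q* = 287.
With the tax collected from consumers, demand (in seller-price terms) shifts: qd = 452 − 3(p + 7).
Solving gives q = 275 with consumers paying $59 and suppliers receiving $52 (the $7 wedge).
Burden on consumers: $4; on suppliers: $3. (They sum to $7.)
The less price-elastic side of the market bears the larger share of a per-unit tax.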